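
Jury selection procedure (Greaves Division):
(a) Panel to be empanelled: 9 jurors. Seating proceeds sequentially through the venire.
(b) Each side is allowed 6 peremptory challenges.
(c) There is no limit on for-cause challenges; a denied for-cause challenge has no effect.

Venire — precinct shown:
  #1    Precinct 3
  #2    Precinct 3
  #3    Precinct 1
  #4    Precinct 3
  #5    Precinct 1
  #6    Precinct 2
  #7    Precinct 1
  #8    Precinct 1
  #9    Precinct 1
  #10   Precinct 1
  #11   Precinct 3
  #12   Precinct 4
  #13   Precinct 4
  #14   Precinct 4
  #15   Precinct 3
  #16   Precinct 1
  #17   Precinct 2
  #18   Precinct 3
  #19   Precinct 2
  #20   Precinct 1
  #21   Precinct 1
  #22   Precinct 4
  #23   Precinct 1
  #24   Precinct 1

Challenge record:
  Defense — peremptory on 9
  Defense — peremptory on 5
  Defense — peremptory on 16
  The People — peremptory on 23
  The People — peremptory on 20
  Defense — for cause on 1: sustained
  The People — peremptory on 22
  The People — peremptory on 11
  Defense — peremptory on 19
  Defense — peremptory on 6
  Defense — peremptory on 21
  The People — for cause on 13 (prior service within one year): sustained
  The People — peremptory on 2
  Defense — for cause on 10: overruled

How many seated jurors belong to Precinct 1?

4

Removed: #1, #2, #5, #6, #9, #11, #13, #16, #19, #20, #21, #22, #23.
Seated jurors 1–9: #3, #4, #7, #8, #10, #12, #14, #15, #17.
Of those, in Precinct 1: #3, #7, #8, #10 → 4.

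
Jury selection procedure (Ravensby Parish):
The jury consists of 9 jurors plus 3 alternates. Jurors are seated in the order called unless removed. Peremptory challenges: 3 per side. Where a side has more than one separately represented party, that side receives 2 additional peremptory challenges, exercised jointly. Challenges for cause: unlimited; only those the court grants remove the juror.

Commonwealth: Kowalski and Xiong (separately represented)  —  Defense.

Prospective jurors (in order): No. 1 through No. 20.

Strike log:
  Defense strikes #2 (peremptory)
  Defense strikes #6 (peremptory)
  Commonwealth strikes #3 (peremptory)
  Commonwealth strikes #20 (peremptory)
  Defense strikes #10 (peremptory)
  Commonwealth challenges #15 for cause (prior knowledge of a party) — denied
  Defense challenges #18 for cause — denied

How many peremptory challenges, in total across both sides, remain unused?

Commonwealth allotment: 3 base + 2 multi-party = 5. Defense allotment: 3.
Commonwealth peremptories used: #3, #20 — 2 (the for-cause on #15 doesn't count).
Defense peremptories used: #2, #6, #10 — 3 (the for-cause on #18 doesn't count).
Remaining: (5 − 2) + (3 − 3) = 3.

3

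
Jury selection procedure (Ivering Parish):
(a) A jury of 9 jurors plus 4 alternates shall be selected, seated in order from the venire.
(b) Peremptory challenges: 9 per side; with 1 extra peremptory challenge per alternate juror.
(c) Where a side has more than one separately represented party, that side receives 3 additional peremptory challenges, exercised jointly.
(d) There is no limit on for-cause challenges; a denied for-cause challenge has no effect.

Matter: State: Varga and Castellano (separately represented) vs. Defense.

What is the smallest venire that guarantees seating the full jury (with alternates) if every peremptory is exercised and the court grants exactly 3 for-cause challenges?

Seats to fill: 9 + 4 alternates = 13.
Peremptories — State: 9 + 1×4 + 3 = 16; Defense: 9 + 1×4 = 13; total 29.
For-cause removals: 3.
Minimum venire: 13 + 29 + 3 = 45.

45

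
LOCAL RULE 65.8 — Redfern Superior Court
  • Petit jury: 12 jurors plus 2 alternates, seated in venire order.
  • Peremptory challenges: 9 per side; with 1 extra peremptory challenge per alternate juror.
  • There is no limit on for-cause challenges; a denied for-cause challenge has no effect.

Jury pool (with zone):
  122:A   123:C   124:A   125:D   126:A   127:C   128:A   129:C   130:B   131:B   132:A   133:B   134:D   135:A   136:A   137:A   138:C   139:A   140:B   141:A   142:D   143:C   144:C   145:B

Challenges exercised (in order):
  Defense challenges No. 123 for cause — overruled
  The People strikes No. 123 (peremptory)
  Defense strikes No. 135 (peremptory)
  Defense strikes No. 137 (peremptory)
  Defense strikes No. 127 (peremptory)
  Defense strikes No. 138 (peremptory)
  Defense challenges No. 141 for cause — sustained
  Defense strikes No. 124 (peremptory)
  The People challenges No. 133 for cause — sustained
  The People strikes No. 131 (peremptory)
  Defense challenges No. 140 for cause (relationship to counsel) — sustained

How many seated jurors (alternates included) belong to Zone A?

Removed: #123, #124, #127, #131, #133, #135, #137, #138, #140, #141.
Seated (14 incl. alternates): #122, #125, #126, #128, #129, #130, #132, #134, #136, #139, #142, #143, #144, #145.
Of those, in Zone A: #122, #126, #128, #132, #136, #139 → 6.

6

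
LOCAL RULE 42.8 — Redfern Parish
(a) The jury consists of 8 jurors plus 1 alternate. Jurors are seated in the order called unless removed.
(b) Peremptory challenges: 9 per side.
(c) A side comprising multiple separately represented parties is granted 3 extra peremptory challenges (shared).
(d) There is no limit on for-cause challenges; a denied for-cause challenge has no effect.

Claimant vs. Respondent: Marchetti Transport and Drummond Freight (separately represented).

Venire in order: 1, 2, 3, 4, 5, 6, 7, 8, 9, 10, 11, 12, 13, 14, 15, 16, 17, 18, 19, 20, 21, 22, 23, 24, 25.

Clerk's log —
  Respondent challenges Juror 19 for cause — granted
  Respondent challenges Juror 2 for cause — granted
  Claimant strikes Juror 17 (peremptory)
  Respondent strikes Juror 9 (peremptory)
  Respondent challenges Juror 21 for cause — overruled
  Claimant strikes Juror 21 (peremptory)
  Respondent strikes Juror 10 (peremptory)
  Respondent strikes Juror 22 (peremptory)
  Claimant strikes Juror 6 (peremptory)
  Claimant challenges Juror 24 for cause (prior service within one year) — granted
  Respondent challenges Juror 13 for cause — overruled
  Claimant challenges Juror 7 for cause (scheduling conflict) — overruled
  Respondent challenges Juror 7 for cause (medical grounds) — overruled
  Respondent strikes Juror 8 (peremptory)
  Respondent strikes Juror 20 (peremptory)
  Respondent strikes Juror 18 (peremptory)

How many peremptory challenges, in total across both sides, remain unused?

Claimant allotment: 9. Respondent allotment: 9 base + 3 multi-party = 12.
Claimant peremptories used: #17, #21, #6 — 3 (for-cause on #24, #7 don't count).
Respondent peremptories used: #9, #10, #22, #8, #20, #18 — 6 (for-cause on #19, #2, #21, #13, #7 don't count).
Remaining: (9 − 3) + (12 − 6) = 12.

12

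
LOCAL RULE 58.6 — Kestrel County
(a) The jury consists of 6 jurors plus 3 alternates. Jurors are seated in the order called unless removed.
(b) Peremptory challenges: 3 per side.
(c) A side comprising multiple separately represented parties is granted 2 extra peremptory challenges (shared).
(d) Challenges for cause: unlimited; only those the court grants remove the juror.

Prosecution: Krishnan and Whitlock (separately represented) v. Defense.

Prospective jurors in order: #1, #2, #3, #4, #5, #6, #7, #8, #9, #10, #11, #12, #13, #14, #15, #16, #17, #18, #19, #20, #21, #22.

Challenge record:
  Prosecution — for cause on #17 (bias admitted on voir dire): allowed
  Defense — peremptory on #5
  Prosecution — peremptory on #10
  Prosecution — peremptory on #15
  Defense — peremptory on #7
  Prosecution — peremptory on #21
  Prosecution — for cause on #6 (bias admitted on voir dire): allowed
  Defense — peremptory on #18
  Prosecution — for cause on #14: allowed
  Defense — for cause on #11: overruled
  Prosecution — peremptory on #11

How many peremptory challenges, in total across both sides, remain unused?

1

Prosecution allotment: 3 base + 2 multi-party = 5. Defense allotment: 3.
Prosecution peremptories used: #10, #15, #21, #11 — 4 (for-cause on #17, #6, #14 don't count).
Defense peremptories used: #5, #7, #18 — 3 (the for-cause on #11 doesn't count).
Remaining: (5 − 4) + (3 − 3) = 1.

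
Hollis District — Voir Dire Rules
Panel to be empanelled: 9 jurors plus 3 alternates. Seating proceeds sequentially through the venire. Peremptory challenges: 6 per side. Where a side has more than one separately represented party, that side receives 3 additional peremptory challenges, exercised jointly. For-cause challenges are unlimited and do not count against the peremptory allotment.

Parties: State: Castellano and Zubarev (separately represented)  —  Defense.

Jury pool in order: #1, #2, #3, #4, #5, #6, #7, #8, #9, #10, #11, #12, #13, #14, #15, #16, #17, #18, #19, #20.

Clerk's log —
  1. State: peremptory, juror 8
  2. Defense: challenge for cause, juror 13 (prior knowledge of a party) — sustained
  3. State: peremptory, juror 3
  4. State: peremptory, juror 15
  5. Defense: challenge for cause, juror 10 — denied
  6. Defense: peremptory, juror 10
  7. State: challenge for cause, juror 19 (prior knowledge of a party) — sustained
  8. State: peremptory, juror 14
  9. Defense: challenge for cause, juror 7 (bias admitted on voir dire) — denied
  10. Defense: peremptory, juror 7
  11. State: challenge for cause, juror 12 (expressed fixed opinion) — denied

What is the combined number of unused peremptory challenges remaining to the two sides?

State allotment: 6 base + 3 multi-party = 9. Defense allotment: 6.
State peremptories used: #8, #3, #15, #14 — 4 (for-cause on #19, #12 don't count).
Defense peremptories used: #10, #7 — 2 (for-cause on #13, #10, #7 don't count).
Remaining: (9 − 4) + (6 − 2) = 9.

9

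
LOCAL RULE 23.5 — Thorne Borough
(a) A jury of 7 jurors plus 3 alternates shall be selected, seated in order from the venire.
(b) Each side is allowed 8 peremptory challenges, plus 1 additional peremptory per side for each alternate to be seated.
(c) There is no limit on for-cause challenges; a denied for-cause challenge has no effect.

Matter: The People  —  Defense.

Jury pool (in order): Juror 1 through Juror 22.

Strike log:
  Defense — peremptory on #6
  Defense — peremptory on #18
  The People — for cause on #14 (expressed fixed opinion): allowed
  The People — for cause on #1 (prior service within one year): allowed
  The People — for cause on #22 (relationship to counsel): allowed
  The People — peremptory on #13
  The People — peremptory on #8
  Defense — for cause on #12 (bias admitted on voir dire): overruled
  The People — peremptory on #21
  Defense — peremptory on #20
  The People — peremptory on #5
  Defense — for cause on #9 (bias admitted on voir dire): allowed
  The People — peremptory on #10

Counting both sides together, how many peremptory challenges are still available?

14

The People allotment: 8 base + 1 × 3 alternates = 11. Defense allotment: 8 base + 1 × 3 alternates = 11.
The People peremptories used: #13, #8, #21, #5, #10 — 5 (for-cause on #14, #1, #22 don't count).
Defense peremptories used: #6, #18, #20 — 3 (for-cause on #12, #9 don't count).
Remaining: (11 − 5) + (11 − 3) = 14.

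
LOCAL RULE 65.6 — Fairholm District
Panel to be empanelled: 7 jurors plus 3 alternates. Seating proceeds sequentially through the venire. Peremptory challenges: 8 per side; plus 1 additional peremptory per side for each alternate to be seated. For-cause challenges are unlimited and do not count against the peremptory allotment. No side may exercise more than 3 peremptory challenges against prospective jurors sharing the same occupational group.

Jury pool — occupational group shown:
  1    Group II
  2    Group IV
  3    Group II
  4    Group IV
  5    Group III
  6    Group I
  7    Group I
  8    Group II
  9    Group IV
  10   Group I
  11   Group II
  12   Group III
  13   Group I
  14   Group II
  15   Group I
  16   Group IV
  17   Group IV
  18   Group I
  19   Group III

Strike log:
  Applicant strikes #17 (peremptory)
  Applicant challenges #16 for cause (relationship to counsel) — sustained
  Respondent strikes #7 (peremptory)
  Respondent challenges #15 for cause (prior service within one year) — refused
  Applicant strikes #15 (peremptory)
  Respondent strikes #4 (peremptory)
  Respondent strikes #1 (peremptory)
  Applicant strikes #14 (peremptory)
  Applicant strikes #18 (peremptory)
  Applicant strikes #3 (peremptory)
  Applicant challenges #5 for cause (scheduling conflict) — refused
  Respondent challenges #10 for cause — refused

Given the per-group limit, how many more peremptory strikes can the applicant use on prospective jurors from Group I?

1

Applicant peremptories so far: #17, #15, #14, #18, #3 — 5 of 11 used, 6 left overall.
Against Group I: #15, #18 — 2 used; per-group cap 3 leaves 1.
Binding limit: min(6, 1) = 1.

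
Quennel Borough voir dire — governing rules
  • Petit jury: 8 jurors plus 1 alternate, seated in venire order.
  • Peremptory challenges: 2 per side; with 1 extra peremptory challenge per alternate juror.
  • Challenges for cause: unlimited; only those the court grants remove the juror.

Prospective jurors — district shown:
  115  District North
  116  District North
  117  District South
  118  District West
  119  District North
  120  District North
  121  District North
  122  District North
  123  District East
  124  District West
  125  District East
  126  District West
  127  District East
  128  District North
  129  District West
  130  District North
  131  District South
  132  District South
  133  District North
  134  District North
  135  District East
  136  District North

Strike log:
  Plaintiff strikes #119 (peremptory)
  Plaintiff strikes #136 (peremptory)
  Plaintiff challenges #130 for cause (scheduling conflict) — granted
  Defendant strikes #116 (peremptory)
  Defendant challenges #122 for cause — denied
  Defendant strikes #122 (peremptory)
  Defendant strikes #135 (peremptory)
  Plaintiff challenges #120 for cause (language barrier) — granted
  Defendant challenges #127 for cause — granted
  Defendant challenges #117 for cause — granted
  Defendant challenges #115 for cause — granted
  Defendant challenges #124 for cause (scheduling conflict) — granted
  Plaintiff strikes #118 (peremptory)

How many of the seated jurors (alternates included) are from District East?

Removed: #115, #116, #117, #118, #119, #120, #122, #124, #127, #130, #135, #136.
Seated (9 incl. alternates): #121, #123, #125, #126, #128, #129, #131, #132, #133.
Of those, in District East: #123, #125 → 2.

2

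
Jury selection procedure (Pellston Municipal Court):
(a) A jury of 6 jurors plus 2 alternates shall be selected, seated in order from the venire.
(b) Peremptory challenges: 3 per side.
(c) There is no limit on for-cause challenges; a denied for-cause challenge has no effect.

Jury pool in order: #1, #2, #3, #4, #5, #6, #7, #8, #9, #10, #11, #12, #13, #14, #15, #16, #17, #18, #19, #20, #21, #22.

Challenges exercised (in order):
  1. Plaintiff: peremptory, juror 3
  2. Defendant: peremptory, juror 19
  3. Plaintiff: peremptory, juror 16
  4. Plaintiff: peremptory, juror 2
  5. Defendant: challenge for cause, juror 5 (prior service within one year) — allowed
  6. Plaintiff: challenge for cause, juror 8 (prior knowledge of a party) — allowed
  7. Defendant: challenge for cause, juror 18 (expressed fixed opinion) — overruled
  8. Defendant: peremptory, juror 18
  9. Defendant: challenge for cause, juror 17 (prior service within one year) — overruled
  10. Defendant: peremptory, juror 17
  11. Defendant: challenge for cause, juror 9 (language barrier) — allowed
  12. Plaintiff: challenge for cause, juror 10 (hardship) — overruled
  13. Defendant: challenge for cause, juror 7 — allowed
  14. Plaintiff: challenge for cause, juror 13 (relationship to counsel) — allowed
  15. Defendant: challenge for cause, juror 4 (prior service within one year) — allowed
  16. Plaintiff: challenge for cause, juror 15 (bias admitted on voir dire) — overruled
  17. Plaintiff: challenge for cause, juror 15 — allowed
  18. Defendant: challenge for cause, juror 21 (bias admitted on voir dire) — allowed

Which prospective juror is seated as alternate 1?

20

Removed: #2, #3, #4, #5, #7, #8, #9, #13, #15, #16, #17, #18, #19, #21. (#10 stays — for-cause denied.)
Seating in order: seats 1–6 → #1, #6, #10, #11, #12, #14; alternates → #20, #22.
So alternate 1 is #20.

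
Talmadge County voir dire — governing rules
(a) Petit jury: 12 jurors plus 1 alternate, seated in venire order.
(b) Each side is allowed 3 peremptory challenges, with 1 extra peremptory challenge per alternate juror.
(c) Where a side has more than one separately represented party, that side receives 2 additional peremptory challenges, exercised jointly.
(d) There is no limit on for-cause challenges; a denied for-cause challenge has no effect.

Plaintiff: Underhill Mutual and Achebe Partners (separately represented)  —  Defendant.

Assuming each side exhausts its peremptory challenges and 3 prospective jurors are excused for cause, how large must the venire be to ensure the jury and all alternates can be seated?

26

Seats to fill: 12 + 1 alternates = 13.
Peremptories — Plaintiff: 3 + 1×1 + 2 = 6; Defendant: 3 + 1×1 = 4; total 10.
For-cause removals: 3.
Minimum venire: 13 + 10 + 3 = 26.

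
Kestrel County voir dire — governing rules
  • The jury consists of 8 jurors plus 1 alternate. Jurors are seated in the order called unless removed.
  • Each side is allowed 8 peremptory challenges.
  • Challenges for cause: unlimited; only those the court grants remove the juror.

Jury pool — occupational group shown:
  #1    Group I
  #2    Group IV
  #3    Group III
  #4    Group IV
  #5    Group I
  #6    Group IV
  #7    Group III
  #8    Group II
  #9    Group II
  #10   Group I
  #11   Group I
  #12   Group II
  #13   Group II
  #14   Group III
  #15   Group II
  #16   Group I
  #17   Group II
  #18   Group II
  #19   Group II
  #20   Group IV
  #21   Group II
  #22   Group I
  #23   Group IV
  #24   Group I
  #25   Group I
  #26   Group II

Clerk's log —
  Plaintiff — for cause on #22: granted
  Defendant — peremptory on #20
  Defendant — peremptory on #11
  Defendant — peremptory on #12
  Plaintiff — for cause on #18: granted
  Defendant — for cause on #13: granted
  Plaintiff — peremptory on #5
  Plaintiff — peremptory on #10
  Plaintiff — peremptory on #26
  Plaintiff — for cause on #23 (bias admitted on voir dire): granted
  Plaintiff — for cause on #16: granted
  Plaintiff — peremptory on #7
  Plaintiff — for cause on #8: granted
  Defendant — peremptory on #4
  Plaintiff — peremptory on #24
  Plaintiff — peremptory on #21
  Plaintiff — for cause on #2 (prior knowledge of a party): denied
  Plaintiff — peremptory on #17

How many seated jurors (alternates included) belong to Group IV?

2

Removed: #4, #5, #7, #8, #10, #11, #12, #13, #16, #17, #18, #20, #21, #22, #23, #24, #26.
Seated (9 incl. alternates): #1, #2, #3, #6, #9, #14, #15, #19, #25.
Of those, in Group IV: #2, #6 → 2.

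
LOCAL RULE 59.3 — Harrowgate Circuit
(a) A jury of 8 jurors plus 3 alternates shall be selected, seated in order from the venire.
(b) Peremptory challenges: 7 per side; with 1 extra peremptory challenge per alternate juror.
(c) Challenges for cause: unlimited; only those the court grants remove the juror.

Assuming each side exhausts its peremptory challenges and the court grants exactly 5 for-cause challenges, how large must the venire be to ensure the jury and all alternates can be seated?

Seats to fill: 8 + 3 alternates = 11.
Peremptories: 7 + 1×3 = 10 per side × 2 sides = 20.
For-cause removals: 5.
Minimum venire: 11 + 20 + 5 = 36.

36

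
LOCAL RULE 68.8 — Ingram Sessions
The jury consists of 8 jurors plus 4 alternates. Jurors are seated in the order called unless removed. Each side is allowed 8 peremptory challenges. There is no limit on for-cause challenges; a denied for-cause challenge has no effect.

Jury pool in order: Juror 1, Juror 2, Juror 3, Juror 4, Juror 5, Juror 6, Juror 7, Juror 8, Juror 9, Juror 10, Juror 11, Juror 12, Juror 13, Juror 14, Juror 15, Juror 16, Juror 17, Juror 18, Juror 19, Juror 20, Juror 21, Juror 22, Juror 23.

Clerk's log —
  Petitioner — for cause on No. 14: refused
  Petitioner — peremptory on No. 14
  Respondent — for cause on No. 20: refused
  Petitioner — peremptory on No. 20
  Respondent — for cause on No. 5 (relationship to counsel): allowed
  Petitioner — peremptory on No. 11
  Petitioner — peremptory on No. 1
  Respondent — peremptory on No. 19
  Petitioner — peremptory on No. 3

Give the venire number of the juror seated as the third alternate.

16

Removed: #1, #3, #5, #11, #14, #19, #20.
Seating in order: seats 1–8 → #2, #4, #6, #7, #8, #9, #10, #12; alternates → #13, #15, #16, #17.
So alternate 3 is #16.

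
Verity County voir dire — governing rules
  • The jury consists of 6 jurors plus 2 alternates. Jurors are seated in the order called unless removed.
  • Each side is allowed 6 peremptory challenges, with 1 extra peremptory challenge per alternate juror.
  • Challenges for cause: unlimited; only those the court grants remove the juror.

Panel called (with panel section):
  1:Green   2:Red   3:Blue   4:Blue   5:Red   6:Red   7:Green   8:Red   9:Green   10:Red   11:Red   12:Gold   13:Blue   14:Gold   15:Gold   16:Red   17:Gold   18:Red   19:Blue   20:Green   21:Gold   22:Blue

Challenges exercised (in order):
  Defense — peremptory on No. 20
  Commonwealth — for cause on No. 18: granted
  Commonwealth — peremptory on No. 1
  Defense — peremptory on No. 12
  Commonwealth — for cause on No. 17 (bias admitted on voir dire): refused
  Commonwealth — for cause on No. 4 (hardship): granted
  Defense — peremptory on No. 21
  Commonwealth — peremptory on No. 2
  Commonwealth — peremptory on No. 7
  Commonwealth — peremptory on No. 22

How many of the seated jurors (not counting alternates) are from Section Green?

Removed: #1, #2, #4, #7, #12, #18, #20, #21, #22.
Seated jurors 1–6: #3, #5, #6, #8, #9, #10 (alternates #11, #13 not counted).
Of those, in Section Green: #9 → 1.

1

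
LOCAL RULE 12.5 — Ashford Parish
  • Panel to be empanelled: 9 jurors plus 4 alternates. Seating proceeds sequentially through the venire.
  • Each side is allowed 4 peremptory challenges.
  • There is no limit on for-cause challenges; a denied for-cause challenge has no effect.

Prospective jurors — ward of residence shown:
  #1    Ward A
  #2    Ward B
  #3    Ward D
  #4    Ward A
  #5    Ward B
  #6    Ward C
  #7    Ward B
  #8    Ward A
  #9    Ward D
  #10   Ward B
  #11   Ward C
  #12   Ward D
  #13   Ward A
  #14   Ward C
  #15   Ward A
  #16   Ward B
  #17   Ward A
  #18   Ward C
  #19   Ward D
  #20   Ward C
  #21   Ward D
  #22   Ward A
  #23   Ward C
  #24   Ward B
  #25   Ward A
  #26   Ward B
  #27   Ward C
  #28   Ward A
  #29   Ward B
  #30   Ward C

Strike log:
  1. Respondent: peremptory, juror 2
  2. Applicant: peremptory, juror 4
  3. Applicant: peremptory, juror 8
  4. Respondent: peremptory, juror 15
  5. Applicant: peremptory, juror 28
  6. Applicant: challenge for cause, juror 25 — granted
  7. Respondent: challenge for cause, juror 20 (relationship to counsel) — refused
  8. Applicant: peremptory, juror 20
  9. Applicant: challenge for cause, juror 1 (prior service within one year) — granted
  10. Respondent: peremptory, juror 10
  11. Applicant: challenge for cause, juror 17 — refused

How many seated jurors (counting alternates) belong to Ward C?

4

Removed: #1, #2, #4, #8, #10, #15, #20, #25, #28.
Seated (13 incl. alternates): #3, #5, #6, #7, #9, #11, #12, #13, #14, #16, #17, #18, #19.
Of those, in Ward C: #6, #11, #14, #18 → 4.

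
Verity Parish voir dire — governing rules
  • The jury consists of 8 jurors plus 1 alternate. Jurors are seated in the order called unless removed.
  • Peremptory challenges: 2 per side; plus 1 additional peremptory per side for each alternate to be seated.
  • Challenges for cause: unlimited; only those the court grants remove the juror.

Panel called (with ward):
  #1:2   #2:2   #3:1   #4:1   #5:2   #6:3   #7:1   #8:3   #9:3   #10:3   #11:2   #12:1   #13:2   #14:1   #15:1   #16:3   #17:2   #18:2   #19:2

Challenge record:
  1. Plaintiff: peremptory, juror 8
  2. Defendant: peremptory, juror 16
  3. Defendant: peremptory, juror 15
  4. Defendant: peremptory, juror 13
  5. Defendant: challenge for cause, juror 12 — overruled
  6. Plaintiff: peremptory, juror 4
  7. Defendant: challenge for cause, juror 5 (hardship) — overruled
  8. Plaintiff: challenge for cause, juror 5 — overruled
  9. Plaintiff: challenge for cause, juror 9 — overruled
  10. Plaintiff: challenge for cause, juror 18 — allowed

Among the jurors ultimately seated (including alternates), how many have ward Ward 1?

2

Removed: #4, #8, #13, #15, #16, #18.
Seated (9 incl. alternates): #1, #2, #3, #5, #6, #7, #9, #10, #11.
Of those, in Ward 1: #3, #7 → 2.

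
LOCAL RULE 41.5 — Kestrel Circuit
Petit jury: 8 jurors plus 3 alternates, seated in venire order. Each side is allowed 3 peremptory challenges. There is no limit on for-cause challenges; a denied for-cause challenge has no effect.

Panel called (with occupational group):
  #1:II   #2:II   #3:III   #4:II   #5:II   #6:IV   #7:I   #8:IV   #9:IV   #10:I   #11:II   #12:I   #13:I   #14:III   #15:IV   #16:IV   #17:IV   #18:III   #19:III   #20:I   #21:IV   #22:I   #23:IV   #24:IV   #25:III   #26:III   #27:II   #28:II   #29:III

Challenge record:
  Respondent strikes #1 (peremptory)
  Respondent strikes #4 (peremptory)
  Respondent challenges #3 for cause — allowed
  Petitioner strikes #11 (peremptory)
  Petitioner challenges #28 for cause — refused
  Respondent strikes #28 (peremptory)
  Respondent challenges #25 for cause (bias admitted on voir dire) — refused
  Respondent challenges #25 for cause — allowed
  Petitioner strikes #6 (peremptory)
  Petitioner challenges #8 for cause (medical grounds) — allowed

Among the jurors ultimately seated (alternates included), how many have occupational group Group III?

Removed: #1, #3, #4, #6, #8, #11, #25, #28.
Seated (11 incl. alternates): #2, #5, #7, #9, #10, #12, #13, #14, #15, #16, #17.
Of those, in Group III: #14 → 1.

1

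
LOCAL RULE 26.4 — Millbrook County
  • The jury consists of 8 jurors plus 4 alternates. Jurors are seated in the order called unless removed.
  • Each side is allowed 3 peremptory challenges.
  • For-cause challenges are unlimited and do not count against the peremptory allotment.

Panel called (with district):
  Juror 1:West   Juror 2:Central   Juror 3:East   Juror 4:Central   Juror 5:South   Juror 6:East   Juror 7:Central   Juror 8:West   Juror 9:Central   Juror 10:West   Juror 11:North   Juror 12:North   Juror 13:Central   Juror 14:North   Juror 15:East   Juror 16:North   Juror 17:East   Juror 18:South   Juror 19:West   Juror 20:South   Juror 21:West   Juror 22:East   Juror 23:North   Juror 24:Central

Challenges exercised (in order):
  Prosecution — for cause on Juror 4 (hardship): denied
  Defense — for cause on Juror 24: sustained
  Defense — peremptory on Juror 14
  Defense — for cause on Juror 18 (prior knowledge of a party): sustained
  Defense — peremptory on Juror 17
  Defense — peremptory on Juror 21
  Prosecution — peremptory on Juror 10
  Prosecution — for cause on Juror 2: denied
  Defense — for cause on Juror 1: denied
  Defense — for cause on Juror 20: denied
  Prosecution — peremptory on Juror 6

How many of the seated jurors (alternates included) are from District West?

Removed: #6, #10, #14, #17, #18, #21, #24.
Seated (12 incl. alternates): #1, #2, #3, #4, #5, #7, #8, #9, #11, #12, #13, #15.
Of those, in District West: #1, #8 → 2.

2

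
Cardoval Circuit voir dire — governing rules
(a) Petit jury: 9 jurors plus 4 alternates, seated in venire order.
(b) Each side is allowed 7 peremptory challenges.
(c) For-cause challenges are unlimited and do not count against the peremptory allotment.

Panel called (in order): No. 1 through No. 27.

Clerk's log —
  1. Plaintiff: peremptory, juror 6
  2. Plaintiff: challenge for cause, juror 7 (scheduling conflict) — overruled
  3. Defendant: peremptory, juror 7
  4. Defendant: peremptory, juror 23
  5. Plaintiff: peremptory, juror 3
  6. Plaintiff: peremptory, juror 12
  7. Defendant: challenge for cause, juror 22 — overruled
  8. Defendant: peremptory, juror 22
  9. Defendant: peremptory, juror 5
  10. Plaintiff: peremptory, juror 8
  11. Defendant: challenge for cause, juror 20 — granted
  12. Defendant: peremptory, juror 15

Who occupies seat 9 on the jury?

Removed: #3, #5, #6, #7, #8, #12, #15, #20, #22, #23.
Seating in order: seats 1–9 → #1, #2, #4, #9, #10, #11, #13, #14, #16; alternates → #17, #18, #19, #21.
So seat 9 is #16.

16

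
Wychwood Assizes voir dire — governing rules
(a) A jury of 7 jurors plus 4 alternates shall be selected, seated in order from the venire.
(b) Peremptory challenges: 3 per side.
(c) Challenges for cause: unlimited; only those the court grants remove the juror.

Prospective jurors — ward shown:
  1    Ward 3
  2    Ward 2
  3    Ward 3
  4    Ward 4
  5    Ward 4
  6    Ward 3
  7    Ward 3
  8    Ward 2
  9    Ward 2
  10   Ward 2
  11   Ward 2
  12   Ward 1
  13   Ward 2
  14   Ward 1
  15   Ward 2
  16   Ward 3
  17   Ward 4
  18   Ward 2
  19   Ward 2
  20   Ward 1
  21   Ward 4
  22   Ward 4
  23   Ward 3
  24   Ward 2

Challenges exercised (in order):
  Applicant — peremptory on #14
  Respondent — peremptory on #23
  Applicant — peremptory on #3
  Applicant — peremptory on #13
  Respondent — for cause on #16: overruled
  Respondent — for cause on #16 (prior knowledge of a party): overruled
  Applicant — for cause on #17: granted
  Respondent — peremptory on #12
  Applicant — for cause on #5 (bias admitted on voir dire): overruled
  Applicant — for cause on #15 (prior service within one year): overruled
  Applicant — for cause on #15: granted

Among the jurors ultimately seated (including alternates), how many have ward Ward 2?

Removed: #3, #12, #13, #14, #15, #17, #23.
Seated (11 incl. alternates): #1, #2, #4, #5, #6, #7, #8, #9, #10, #11, #16.
Of those, in Ward 2: #2, #8, #9, #10, #11 → 5.

5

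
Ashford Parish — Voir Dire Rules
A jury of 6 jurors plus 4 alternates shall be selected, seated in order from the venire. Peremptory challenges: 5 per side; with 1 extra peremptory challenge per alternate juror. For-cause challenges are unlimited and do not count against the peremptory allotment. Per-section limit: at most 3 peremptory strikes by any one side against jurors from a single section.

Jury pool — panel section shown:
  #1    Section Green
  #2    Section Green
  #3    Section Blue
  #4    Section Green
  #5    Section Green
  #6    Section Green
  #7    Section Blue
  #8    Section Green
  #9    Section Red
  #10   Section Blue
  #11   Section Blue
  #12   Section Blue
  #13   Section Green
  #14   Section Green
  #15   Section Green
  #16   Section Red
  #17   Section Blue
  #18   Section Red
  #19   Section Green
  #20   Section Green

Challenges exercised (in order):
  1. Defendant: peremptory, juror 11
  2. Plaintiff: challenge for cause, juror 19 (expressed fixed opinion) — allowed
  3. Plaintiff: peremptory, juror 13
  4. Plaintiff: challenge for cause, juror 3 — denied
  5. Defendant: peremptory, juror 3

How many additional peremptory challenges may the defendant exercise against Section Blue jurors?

Defendant peremptories so far: #11, #3 — 2 of 9 used, 7 left overall.
Against Section Blue: #11, #3 — 2 used; per-section cap 3 leaves 1.
Binding limit: min(7, 1) = 1.

1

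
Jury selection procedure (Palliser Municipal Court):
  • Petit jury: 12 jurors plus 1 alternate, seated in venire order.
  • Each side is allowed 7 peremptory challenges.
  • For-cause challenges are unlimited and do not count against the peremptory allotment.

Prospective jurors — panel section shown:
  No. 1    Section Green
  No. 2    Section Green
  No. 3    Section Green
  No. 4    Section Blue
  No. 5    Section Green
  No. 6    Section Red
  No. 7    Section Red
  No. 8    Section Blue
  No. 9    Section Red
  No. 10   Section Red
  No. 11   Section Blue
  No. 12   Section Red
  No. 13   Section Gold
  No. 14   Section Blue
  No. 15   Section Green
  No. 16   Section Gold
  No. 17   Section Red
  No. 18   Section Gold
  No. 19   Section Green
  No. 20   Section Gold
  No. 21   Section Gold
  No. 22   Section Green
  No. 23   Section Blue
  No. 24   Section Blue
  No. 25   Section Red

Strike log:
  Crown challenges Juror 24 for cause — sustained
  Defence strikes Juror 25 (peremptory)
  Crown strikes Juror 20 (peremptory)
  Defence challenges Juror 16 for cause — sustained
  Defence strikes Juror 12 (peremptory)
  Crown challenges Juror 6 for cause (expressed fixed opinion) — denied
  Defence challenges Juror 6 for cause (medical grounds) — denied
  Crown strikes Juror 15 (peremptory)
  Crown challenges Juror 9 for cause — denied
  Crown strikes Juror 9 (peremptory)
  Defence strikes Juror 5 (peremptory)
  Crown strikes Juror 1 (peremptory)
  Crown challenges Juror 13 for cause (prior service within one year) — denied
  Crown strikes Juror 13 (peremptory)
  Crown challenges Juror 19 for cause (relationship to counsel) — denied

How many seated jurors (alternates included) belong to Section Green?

Removed: #1, #5, #9, #12, #13, #15, #16, #20, #24, #25.
Seated (13 incl. alternates): #2, #3, #4, #6, #7, #8, #10, #11, #14, #17, #18, #19, #21.
Of those, in Section Green: #2, #3, #19 → 3.

3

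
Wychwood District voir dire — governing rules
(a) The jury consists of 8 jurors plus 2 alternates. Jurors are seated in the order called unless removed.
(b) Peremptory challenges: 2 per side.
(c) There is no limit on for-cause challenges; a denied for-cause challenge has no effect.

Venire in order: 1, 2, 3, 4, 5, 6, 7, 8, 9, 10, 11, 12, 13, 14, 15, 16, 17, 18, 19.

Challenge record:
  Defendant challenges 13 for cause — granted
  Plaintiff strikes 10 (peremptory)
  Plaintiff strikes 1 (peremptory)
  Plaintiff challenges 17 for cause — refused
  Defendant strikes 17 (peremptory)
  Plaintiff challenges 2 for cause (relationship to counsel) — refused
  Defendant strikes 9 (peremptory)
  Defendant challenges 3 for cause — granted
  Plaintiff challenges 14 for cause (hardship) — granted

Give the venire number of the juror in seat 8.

Removed: #1, #3, #9, #10, #13, #14, #17. (#2 stays — for-cause denied.)
Seating in order: seats 1–8 → #2, #4, #5, #6, #7, #8, #11, #12; alternates → #15, #16.
So seat 8 is #12.

12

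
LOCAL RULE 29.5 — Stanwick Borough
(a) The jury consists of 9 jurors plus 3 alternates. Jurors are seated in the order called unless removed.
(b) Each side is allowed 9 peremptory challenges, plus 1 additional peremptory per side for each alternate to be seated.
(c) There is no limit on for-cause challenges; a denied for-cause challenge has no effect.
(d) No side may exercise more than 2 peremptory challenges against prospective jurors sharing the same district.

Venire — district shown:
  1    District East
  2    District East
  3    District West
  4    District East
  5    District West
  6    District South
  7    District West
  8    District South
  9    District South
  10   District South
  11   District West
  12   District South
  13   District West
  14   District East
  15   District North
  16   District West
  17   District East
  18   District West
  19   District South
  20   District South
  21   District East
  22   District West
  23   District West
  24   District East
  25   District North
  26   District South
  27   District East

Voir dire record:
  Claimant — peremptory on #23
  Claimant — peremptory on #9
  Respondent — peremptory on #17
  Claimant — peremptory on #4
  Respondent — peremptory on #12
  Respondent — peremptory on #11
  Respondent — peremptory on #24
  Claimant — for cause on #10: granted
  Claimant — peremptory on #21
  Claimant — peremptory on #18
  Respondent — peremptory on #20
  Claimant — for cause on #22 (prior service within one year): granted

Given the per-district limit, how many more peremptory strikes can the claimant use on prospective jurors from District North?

Claimant peremptories so far: #23, #9, #4, #21, #18 — 5 of 12 used, 7 left overall.
Against District North: none yet — per-district cap 2 leaves 2.
Binding limit: min(7, 2) = 2.

2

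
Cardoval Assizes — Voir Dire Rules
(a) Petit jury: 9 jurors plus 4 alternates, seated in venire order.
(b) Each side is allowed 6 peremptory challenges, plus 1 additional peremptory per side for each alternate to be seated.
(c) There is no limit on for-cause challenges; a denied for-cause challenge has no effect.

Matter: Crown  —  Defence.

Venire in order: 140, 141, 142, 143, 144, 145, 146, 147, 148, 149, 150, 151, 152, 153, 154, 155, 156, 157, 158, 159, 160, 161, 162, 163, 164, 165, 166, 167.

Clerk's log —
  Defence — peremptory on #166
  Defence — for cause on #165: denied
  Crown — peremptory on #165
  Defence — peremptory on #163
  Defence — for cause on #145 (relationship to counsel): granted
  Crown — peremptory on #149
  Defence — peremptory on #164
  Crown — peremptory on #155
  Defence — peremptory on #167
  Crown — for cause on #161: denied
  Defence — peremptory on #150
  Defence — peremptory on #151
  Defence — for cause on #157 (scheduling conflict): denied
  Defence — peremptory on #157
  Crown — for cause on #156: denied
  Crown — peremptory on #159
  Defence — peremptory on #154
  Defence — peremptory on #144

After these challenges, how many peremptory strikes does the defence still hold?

1

Defence allotment: 6 base + 1 × 4 alternates = 10.
Defence peremptories used: #166, #163, #164, #167, #150, #151, #157, #154, #144 — 9 (for-cause on #165, #145, #157 don't count).
Remaining: 10 − 9 = 1.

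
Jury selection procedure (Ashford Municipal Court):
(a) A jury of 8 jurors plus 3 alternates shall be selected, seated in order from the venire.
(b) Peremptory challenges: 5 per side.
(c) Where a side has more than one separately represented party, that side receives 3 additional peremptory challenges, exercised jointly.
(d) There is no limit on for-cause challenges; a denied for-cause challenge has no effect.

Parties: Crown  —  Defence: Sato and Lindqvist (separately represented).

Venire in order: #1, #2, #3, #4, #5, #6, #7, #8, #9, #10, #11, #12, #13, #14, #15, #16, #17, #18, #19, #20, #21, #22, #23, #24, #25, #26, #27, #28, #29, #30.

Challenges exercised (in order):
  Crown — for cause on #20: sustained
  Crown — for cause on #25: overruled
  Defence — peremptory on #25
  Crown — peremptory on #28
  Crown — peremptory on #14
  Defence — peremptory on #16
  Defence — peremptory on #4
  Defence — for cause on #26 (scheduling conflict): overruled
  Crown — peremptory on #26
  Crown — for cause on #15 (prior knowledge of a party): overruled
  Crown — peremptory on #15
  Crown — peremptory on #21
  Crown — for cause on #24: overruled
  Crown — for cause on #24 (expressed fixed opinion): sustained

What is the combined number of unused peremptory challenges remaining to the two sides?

Crown allotment: 5. Defence allotment: 5 base + 3 multi-party = 8.
Crown peremptories used: #28, #14, #26, #15, #21 — 5 (for-cause on #20, #25, #15, #24, #24 don't count).
Defence peremptories used: #25, #16, #4 — 3 (the for-cause on #26 doesn't count).
Remaining: (5 − 5) + (8 − 3) = 5.

5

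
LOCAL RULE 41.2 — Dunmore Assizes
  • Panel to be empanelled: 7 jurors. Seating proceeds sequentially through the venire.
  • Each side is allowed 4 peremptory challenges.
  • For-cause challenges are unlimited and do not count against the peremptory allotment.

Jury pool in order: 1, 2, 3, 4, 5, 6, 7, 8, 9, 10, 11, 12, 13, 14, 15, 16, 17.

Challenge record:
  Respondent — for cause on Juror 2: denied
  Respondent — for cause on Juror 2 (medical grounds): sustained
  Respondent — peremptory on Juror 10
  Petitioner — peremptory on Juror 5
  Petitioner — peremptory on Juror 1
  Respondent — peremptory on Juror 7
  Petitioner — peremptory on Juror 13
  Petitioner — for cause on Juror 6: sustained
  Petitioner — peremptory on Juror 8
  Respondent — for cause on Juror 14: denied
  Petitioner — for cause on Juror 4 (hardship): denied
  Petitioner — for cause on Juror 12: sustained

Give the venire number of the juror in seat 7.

Removed: #1, #2, #5, #6, #7, #8, #10, #12, #13. (#4, #14 stay — for-cause denied.)
Seating in order: seats 1–7 → #3, #4, #9, #11, #14, #15, #16.
So seat 7 is #16.

16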